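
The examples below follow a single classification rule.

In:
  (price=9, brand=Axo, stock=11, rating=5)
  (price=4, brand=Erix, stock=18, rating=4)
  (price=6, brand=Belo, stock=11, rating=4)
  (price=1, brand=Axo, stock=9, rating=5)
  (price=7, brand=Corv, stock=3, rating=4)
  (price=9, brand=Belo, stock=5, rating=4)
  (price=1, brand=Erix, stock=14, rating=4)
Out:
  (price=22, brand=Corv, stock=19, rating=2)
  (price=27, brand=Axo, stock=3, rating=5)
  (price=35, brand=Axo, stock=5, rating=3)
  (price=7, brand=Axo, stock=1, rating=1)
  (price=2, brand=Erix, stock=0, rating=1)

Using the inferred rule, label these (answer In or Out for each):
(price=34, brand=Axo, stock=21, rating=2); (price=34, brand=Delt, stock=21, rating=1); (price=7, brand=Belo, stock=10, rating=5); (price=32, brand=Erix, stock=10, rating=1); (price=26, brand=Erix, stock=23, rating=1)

The pattern is that an item is 'In' exactly when: price ≤ 9 AND stock ≥ 3.
(price=34, brand=Axo, stock=21, rating=2) → price = 34, stock = 21 → Out.
(price=34, brand=Delt, stock=21, rating=1) → price = 34, stock = 21 → Out.
(price=7, brand=Belo, stock=10, rating=5) → price = 7, stock = 10 → In.
(price=32, brand=Erix, stock=10, rating=1) → price = 32, stock = 10 → Out.
(price=26, brand=Erix, stock=23, rating=1) → price = 26, stock = 23 → Out.

Out, Out, In, Out, Out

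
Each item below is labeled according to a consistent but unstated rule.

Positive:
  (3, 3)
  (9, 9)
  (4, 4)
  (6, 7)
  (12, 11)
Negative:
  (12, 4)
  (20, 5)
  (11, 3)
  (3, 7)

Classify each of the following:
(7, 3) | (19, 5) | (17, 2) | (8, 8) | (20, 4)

Negative, Negative, Negative, Positive, Negative

The distinguishing property — |first − second| ≤ 1 — holds for all the 'Positive' cases and none of the 'Negative' cases.
(7, 3): |7−3| = 4 — doesn't qualify, so Negative. (19, 5): |19−5| = 14 — doesn't qualify, so Negative. (17, 2): |17−2| = 15 — doesn't qualify, so Negative. (8, 8): |8−8| = 0 — meets the rule, so Positive. (20, 4): |20−4| = 16 — doesn't qualify, so Negative.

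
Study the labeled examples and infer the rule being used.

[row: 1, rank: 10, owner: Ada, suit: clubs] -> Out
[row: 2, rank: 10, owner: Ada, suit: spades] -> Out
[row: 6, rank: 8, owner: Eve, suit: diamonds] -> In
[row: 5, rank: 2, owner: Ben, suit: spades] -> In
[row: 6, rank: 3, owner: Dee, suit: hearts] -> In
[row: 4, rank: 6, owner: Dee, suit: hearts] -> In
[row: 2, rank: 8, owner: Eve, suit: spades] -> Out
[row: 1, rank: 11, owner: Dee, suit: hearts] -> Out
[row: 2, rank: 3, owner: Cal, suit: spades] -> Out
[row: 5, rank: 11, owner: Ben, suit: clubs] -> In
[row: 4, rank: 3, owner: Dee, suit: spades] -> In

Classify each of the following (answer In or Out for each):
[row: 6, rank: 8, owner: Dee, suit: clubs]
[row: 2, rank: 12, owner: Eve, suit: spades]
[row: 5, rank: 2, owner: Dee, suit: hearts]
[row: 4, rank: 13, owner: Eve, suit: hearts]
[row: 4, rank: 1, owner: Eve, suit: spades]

The rule appears to be: row ≥ 4.

In, Out, In, In, In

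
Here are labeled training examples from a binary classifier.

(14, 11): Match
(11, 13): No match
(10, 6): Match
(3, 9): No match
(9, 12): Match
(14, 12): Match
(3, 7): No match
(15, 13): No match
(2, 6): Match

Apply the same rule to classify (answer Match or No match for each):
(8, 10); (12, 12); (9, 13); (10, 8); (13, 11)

Match, Match, No match, Match, No match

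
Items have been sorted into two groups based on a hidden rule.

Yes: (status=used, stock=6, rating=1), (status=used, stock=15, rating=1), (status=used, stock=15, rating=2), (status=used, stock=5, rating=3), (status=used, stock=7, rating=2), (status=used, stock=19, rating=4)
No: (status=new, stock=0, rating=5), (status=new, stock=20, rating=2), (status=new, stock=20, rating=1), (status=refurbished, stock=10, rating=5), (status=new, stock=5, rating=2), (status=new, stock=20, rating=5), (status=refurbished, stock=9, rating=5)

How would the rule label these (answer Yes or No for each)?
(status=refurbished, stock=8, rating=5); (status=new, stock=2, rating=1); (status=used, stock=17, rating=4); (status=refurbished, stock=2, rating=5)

No, No, Yes, No

The classifier is using: status is used.
(status=refurbished, stock=8, rating=5): status is refurbished — fails the rule, so No.
(status=new, stock=2, rating=1): status is new — fails the rule, so No.
(status=used, stock=17, rating=4): status is used — satisfies this, so Yes.
(status=refurbished, stock=2, rating=5): status is refurbished — fails the rule, so No.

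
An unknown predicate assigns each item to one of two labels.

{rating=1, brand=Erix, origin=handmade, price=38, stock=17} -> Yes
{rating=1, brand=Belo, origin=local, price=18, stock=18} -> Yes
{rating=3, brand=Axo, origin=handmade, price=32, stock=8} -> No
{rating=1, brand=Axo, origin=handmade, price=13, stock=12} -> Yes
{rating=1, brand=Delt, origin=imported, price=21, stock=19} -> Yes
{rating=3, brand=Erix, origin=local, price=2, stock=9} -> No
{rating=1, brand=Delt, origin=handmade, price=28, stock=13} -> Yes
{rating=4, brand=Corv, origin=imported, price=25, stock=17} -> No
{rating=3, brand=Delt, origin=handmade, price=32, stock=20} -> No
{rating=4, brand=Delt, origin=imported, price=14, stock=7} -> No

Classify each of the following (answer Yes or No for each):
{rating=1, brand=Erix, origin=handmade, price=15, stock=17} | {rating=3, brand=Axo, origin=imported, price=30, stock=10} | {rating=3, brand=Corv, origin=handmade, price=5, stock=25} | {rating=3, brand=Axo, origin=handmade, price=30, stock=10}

The distinguishing property — rating = 1 — holds for all the 'Yes' cases and none of the 'No' cases.
{rating=1, brand=Erix, origin=handmade, price=15, stock=17} — rating = 1, hence Yes. {rating=3, brand=Axo, origin=imported, price=30, stock=10} — rating = 3, hence No. {rating=3, brand=Corv, origin=handmade, price=5, stock=25} — rating = 3, hence No. {rating=3, brand=Axo, origin=handmade, price=30, stock=10} — rating = 3, hence No.

Yes, No, No, No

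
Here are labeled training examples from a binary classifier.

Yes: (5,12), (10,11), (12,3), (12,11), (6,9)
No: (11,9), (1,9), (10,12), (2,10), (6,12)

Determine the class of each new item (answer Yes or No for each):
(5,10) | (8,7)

The classifier is using: sum is odd.
(5,10): Yes (5+10 = 15). (8,7): Yes (8+7 = 15).

Yes, Yes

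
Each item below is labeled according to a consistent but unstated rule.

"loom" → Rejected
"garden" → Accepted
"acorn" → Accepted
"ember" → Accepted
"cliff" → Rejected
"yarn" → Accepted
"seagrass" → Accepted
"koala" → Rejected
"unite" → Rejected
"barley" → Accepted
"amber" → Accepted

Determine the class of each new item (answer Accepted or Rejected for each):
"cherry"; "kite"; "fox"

Looking at the examples, the only property every 'Accepted' case has and every 'Rejected' case lacks is: contains 'r'.
"cherry": has 'r' — satisfies this, so Accepted. "kite": no 'r' — doesn't match, so Rejected. "fox": no 'r' — doesn't match, so Rejected.

Accepted, Rejected, Rejected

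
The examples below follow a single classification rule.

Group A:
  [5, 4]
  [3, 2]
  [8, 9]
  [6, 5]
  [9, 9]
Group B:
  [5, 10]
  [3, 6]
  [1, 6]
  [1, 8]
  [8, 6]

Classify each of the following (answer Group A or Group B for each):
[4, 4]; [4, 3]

The classifier is using: |first − second| ≤ 1.

Group A, Group A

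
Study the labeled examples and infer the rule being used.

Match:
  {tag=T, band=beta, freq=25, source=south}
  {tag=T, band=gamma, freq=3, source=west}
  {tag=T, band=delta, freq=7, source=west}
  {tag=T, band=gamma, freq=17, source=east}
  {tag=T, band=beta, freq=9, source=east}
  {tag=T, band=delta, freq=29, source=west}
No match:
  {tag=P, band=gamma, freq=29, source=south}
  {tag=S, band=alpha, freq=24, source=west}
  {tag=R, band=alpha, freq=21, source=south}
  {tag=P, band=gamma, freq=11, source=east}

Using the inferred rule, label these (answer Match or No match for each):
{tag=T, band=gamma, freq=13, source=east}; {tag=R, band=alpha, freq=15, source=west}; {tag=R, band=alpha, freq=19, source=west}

Match, No match, No match

Rule: tag is T. This holds for each 'Match' example and fails for each 'No match' one.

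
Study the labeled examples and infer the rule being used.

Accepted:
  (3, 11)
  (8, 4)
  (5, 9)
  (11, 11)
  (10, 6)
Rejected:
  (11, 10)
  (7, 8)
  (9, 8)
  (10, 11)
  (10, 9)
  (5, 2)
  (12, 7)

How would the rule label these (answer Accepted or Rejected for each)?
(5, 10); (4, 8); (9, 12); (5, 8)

Rejected, Accepted, Rejected, Rejected

All 'Accepted' examples share one property — sum is even — and every 'Rejected' example lacks it.
(5, 10) — 5+10 = 15, hence Rejected. (4, 8) — 4+8 = 12, hence Accepted. (9, 12) — 9+12 = 21, hence Rejected. (5, 8) — 5+8 = 13, hence Rejected.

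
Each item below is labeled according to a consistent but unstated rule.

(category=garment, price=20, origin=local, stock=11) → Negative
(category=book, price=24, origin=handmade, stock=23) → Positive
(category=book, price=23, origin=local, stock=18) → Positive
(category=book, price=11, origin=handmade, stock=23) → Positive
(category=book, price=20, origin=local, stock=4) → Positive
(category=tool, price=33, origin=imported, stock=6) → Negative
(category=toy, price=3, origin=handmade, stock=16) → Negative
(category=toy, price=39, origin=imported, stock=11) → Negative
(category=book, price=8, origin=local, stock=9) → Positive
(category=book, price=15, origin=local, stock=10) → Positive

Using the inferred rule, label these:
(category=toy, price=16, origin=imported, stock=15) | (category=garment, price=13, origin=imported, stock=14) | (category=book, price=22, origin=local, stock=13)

Negative, Negative, Positive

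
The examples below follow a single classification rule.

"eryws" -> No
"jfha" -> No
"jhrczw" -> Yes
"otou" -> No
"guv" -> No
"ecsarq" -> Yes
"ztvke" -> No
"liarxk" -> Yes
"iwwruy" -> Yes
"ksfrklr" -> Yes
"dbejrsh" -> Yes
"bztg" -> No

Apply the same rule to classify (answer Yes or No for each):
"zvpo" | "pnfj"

The distinguishing property — length ≥ 6 — holds for all the 'Yes' cases and none of the 'No' cases.

No, No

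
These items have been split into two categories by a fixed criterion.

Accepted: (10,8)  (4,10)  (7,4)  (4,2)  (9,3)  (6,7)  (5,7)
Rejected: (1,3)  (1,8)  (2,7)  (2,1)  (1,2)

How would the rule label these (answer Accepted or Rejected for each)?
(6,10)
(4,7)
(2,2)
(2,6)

Accepted, Accepted, Rejected, Rejected

A rule that fits every label: first ≥ 3 — true of each 'Accepted' example, false of each 'Rejected' one.
(6,10): Accepted (first 6).
(4,7): Accepted (first 4).
(2,2): Rejected (first 2).
(2,6): Rejected (first 2).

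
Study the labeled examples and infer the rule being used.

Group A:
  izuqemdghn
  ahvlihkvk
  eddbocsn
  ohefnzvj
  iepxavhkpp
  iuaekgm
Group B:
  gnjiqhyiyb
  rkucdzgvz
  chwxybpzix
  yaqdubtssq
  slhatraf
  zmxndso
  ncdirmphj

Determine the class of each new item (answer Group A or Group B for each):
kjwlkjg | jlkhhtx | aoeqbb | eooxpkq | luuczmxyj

Group B, Group B, Group A, Group A, Group B

Rule: starts with a vowel. This holds for each 'Group A' example and fails for each 'Group B' one.
kjwlkjg: starts with 'k', lacks this property → Group B. jlkhhtx: starts with 'j', lacks this property → Group B. aoeqbb: starts with 'a', meets the rule → Group A. eooxpkq: starts with 'e', meets the rule → Group A. luuczmxyj: starts with 'l', lacks this property → Group B.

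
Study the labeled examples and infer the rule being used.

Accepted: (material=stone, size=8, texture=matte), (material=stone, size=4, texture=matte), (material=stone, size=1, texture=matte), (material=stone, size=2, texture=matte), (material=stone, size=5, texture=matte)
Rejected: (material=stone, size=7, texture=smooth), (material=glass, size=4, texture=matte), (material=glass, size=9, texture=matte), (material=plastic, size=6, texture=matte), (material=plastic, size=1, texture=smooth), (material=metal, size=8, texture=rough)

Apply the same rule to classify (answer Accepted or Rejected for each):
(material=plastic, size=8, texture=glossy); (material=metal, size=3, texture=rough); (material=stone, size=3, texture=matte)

Rejected, Rejected, Accepted

The simplest hypothesis consistent with all the labels is: texture is matte AND material is stone.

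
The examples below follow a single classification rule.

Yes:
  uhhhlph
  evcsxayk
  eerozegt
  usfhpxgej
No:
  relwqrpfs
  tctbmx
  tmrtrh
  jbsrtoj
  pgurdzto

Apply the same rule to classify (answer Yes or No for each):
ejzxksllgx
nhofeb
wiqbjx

Yes, No, No

A rule that fits every label: starts with a vowel — true of each 'Yes' example, false of each 'No' one.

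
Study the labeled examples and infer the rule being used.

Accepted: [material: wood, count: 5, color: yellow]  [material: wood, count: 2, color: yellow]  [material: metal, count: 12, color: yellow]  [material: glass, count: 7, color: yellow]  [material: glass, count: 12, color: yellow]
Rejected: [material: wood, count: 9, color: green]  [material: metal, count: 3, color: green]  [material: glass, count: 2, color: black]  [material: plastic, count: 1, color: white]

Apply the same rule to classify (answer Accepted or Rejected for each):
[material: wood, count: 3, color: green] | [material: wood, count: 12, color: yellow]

Rejected, Accepted

Comparing the two groups points to one rule — color is yellow.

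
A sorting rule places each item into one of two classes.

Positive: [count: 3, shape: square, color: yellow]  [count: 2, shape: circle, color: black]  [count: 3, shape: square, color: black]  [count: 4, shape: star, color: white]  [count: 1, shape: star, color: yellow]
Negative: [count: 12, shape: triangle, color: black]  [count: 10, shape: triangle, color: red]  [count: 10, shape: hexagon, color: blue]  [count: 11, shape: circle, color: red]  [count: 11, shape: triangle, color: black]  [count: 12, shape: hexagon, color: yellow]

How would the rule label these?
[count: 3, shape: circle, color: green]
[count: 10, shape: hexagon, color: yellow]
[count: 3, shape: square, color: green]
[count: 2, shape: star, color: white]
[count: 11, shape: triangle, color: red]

The pattern is that an item is 'Positive' exactly when: count ≤ 4.
[count: 3, shape: circle, color: green]: count = 3 — fits, so Positive. [count: 10, shape: hexagon, color: yellow]: count = 10 — fails this test, so Negative. [count: 3, shape: square, color: green]: count = 3 — fits, so Positive. [count: 2, shape: star, color: white]: count = 2 — fits, so Positive. [count: 11, shape: triangle, color: red]: count = 11 — fails this test, so Negative.

Positive, Negative, Positive, Positive, Negative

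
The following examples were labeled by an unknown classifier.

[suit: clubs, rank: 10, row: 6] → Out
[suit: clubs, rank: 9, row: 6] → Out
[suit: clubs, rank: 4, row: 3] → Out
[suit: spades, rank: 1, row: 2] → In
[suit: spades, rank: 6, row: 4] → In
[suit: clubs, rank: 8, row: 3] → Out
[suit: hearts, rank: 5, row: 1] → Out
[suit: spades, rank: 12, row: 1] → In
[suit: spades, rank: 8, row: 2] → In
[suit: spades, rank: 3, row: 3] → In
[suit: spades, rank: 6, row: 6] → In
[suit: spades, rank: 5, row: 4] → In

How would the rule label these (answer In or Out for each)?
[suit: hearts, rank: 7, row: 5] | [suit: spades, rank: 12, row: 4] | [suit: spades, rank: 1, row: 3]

Comparing the two groups points to one rule — suit is spades.
[suit: hearts, rank: 7, row: 5] → suit is hearts → Out. [suit: spades, rank: 12, row: 4] → suit is spades → In. [suit: spades, rank: 1, row: 3] → suit is spades → In.

Out, In, In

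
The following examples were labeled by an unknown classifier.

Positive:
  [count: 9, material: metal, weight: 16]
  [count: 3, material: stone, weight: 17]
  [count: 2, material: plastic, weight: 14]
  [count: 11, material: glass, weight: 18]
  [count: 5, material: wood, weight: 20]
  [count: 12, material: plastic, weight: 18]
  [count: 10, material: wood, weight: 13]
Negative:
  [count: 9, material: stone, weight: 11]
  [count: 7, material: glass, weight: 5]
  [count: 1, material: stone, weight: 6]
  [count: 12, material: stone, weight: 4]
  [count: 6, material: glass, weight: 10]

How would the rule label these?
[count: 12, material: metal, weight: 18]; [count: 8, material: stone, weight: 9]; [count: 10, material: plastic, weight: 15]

Positive, Negative, Positive

A rule that fits every label: weight ≥ 13 — true of each 'Positive' example, false of each 'Negative' one.
[count: 12, material: metal, weight: 18]: weight = 18, satisfies this → Positive.
[count: 8, material: stone, weight: 9]: weight = 9, fails the rule → Negative.
[count: 10, material: plastic, weight: 15]: weight = 15, satisfies this → Positive.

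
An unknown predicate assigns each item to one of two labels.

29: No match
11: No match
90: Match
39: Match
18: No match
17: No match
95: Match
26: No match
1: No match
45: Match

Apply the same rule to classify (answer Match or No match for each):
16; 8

A rule that fits every label: at least 39 — true of each 'Match' example, false of each 'No match' one.
16: No match (16 < 39). 8: No match (8 < 39).

No match, No match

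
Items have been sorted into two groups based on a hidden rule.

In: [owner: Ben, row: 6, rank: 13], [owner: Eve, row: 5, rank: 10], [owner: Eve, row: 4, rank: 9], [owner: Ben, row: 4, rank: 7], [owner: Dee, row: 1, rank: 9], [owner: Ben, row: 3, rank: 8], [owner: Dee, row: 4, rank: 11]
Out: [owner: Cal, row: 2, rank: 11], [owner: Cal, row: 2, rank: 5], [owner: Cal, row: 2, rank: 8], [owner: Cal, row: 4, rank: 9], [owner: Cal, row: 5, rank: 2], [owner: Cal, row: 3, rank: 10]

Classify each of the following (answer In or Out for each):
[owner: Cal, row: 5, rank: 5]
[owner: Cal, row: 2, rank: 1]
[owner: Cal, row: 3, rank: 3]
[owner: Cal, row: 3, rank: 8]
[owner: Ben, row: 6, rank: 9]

Out, Out, Out, Out, In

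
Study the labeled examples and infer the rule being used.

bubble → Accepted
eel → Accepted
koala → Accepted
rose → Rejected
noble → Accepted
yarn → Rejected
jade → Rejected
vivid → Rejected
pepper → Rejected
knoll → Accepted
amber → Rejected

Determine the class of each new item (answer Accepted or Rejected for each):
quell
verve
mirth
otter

Accepted, Rejected, Rejected, Rejected

All 'Accepted' examples share one property — contains 'l' — and every 'Rejected' example lacks it.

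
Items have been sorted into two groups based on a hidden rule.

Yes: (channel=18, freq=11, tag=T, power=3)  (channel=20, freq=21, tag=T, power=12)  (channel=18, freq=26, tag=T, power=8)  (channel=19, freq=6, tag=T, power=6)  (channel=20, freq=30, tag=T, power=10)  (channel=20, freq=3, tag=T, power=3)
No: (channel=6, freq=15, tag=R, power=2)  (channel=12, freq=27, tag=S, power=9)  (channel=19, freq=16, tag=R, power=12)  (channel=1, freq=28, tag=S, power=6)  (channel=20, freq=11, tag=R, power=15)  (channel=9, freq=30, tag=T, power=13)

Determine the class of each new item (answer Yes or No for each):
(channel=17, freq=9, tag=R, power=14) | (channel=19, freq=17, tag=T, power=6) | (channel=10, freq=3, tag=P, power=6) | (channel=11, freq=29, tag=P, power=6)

No, Yes, No, No

'Yes' ⟺ tag is T AND power ≤ 12.
(channel=17, freq=9, tag=R, power=14): tag is R, power = 14 — fails this test, so No. (channel=19, freq=17, tag=T, power=6): tag is T, power = 6 — matches, so Yes. (channel=10, freq=3, tag=P, power=6): tag is P, power = 6 — fails this test, so No. (channel=11, freq=29, tag=P, power=6): tag is P, power = 6 — fails this test, so No.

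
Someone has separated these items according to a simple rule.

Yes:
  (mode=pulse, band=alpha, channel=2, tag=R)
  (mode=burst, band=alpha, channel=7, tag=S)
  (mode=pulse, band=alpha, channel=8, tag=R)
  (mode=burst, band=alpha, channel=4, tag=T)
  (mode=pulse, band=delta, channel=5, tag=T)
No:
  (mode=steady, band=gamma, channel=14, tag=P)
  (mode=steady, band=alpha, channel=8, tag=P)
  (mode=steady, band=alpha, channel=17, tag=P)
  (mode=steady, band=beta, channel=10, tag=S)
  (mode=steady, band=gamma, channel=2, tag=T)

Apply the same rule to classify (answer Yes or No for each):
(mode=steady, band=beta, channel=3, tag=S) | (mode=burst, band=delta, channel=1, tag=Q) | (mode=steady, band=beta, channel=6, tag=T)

No, Yes, No

The classifier is using: mode is not steady.
(mode=steady, band=beta, channel=3, tag=S): mode is steady — lacks this property, so No. (mode=burst, band=delta, channel=1, tag=Q): mode is burst — fits, so Yes. (mode=steady, band=beta, channel=6, tag=T): mode is steady — lacks this property, so No.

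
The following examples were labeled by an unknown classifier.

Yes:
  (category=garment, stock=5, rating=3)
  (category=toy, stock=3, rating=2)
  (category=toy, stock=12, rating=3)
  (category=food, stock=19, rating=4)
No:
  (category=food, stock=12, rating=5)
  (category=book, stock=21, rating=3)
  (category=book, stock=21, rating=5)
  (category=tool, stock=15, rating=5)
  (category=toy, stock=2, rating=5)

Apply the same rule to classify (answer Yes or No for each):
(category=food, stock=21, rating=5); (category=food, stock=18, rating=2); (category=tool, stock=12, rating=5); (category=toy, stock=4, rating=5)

No, Yes, No, No

The classifier is using: rating ≤ 4 AND stock ≤ 19.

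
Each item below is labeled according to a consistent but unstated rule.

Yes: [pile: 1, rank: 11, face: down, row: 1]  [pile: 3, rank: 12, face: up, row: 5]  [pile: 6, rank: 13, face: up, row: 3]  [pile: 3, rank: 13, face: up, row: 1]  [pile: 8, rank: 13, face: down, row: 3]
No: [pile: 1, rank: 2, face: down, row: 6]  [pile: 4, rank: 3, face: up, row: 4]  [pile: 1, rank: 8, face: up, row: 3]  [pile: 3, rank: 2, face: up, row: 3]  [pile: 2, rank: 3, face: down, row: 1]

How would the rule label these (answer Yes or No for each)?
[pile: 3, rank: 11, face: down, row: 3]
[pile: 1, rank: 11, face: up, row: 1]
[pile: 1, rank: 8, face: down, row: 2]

Yes, Yes, No

The rule appears to be: rank ≥ 11.
[pile: 3, rank: 11, face: down, row: 3] — rank = 11, hence Yes.
[pile: 1, rank: 11, face: up, row: 1] — rank = 11, hence Yes.
[pile: 1, rank: 8, face: down, row: 2] — rank = 8, hence No.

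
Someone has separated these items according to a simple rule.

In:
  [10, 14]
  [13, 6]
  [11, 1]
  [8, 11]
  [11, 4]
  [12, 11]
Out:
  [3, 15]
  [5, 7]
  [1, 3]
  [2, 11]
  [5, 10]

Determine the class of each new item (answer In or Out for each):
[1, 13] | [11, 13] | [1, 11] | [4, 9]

Out, In, Out, Out

Every 'In' example satisfies: first ≥ 6. None of the 'Out' examples do.
[1, 13] → first 1 → Out. [11, 13] → first 11 → In. [1, 11] → first 1 → Out. [4, 9] → first 4 → Out.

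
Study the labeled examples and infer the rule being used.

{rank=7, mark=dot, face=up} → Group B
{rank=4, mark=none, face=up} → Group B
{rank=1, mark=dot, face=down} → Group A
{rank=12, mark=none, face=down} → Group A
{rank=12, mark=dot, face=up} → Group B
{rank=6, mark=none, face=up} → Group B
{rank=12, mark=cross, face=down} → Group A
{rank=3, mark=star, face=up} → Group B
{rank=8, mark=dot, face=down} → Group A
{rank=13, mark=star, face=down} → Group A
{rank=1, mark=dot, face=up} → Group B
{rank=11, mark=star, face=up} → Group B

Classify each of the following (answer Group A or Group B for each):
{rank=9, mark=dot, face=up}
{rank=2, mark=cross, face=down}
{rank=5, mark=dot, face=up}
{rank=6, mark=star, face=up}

One predicate separates the groups cleanly: face is down.
{rank=9, mark=dot, face=up}: Group B (face is up).
{rank=2, mark=cross, face=down}: Group A (face is down).
{rank=5, mark=dot, face=up}: Group B (face is up).
{rank=6, mark=star, face=up}: Group B (face is up).

Group B, Group A, Group B, Group B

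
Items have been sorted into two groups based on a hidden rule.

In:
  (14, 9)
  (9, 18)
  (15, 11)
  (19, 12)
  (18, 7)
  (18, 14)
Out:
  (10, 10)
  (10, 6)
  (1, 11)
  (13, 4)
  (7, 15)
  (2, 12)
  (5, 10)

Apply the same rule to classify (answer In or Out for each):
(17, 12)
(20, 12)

In, In

The rule appears to be: sum ≥ 23.
(17, 12) — 17+12 = 29, hence In. (20, 12) — 20+12 = 32, hence In.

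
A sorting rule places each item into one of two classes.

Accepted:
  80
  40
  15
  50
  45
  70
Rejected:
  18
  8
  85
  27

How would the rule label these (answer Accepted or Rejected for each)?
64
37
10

Rejected, Rejected, Accepted

One predicate separates the groups cleanly: multiple of 5 AND at most 80.
64 → 64 = 5·12 + 4, 64 ≤ 80 → Rejected. 37 → 37 = 5·7 + 2, 37 ≤ 80 → Rejected. 10 → 10 = 5·2, 10 ≤ 80 → Accepted.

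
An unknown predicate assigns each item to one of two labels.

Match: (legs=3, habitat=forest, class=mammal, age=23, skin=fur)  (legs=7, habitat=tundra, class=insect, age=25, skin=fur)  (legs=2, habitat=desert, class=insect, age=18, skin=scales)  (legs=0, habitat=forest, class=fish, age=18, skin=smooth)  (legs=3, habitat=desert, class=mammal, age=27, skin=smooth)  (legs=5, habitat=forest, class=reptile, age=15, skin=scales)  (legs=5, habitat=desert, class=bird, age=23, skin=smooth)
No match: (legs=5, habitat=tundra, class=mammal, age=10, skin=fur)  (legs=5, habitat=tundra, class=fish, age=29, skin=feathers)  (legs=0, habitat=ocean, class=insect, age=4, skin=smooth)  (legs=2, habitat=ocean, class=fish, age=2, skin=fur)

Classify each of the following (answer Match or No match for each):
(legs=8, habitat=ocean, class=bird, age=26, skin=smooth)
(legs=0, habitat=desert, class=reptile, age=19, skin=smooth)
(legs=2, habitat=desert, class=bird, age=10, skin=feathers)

Match, Match, No match

Rule: age ≥ 15 AND age ≤ 27. This holds for each 'Match' example and fails for each 'No match' one.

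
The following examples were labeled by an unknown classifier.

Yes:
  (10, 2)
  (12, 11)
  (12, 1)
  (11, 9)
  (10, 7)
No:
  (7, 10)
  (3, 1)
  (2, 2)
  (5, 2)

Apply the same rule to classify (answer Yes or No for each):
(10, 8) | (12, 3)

One predicate separates the groups cleanly: first ≥ 9.
(10, 8): Yes (first 10).
(12, 3): Yes (first 12).

Yes, Yes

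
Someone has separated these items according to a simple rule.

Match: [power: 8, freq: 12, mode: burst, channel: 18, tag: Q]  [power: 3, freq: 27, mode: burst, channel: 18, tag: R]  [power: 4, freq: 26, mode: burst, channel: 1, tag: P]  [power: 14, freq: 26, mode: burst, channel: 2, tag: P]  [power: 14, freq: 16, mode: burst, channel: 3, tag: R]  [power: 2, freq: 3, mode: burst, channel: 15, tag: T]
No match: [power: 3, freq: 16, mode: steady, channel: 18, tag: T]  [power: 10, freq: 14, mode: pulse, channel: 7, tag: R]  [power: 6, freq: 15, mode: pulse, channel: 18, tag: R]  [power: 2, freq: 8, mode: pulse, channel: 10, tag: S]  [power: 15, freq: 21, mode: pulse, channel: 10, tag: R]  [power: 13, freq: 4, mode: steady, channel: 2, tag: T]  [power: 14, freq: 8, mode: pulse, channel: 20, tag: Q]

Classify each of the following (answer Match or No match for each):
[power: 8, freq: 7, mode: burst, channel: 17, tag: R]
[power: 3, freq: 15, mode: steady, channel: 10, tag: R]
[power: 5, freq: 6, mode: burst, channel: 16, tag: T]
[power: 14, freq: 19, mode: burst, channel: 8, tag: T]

Match, No match, Match, Match

The classifier is using: mode is burst.
[power: 8, freq: 7, mode: burst, channel: 17, tag: R]: mode is burst — qualifies, so Match. [power: 3, freq: 15, mode: steady, channel: 10, tag: R]: mode is steady — does not fit, so No match. [power: 5, freq: 6, mode: burst, channel: 16, tag: T]: mode is burst — qualifies, so Match. [power: 14, freq: 19, mode: burst, channel: 8, tag: T]: mode is burst — qualifies, so Match.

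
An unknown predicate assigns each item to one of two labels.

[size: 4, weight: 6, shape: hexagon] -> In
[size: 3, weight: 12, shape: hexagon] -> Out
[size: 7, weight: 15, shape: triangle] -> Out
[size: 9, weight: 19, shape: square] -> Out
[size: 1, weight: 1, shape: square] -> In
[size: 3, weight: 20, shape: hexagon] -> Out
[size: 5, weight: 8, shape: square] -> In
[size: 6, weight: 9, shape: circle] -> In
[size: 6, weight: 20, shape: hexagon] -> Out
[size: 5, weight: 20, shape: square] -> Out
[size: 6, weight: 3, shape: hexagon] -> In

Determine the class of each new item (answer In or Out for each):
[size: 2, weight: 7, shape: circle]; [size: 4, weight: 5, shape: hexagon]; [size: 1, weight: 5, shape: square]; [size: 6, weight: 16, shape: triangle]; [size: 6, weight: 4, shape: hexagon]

Rule: weight ≤ 9. This holds for each 'In' example and fails for each 'Out' one.

In, In, In, Out, In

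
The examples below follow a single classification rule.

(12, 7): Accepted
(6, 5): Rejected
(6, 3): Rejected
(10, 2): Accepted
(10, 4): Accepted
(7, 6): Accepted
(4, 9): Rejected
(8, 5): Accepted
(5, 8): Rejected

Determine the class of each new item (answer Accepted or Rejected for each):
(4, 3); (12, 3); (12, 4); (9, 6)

The classifier is using: first ≥ 7.
(4, 3): first 4, does not fit → Rejected. (12, 3): first 12, checks out → Accepted. (12, 4): first 12, checks out → Accepted. (9, 6): first 9, checks out → Accepted.

Rejected, Accepted, Accepted, Accepted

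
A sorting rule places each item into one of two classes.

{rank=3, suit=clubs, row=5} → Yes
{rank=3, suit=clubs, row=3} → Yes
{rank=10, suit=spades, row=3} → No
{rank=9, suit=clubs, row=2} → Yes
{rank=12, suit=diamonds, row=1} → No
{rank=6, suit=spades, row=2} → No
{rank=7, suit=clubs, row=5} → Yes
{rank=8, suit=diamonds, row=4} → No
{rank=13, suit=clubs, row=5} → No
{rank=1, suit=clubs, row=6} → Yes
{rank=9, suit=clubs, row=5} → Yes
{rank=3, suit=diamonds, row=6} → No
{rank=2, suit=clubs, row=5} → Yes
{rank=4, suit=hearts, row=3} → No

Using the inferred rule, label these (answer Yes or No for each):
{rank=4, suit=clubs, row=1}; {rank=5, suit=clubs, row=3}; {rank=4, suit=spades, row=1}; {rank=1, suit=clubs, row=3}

One predicate separates the groups cleanly: suit is clubs AND rank ≤ 9.
{rank=4, suit=clubs, row=1}: suit is clubs, rank = 4, meets the rule → Yes.
{rank=5, suit=clubs, row=3}: suit is clubs, rank = 5, meets the rule → Yes.
{rank=4, suit=spades, row=1}: suit is spades, rank = 4, does not pass → No.
{rank=1, suit=clubs, row=3}: suit is clubs, rank = 1, meets the rule → Yes.

Yes, Yes, No, Yes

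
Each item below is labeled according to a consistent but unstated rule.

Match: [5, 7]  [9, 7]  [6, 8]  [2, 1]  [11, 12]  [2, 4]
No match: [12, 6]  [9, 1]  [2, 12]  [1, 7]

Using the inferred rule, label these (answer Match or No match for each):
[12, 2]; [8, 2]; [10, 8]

No match, No match, Match

'Match' ⟺ |first − second| ≤ 2.
[12, 2] — |12−2| = 10, hence No match. [8, 2] — |8−2| = 6, hence No match. [10, 8] — |10−8| = 2, hence Match.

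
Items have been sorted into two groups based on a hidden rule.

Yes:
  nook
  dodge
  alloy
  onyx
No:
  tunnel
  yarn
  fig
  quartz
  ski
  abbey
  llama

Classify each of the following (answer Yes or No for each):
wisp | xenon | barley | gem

All 'Yes' examples share one property — contains 'o' — and every 'No' example lacks it.

No, Yes, No, No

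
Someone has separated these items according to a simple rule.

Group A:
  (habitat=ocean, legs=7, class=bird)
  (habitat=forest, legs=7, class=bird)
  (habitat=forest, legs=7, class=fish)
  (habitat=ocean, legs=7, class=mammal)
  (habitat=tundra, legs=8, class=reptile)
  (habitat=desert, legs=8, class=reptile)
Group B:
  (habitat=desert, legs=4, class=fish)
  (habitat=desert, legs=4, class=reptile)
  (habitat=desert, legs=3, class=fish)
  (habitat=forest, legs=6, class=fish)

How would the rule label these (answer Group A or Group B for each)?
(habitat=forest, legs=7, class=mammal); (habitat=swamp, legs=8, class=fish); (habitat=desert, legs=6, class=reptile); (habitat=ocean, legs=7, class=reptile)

Group A, Group A, Group B, Group A

'Group A' ⟺ legs ≥ 7.
(habitat=forest, legs=7, class=mammal): legs = 7 — checks out, so Group A.
(habitat=swamp, legs=8, class=fish): legs = 8 — checks out, so Group A.
(habitat=desert, legs=6, class=reptile): legs = 6 — does not satisfy this, so Group B.
(habitat=ocean, legs=7, class=reptile): legs = 7 — checks out, so Group A.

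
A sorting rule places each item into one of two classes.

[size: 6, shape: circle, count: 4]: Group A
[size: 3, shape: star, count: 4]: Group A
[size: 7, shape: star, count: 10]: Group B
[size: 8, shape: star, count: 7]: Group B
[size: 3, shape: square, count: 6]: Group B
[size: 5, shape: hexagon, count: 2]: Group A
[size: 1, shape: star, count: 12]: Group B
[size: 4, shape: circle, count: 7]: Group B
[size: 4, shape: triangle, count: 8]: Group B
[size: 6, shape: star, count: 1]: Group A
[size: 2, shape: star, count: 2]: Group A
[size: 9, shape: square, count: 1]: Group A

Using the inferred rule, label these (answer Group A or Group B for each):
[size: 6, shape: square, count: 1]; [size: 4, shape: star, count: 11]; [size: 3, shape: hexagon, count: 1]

The rule appears to be: count ≤ 4.
[size: 6, shape: square, count: 1]: count = 1, satisfies this → Group A.
[size: 4, shape: star, count: 11]: count = 11, doesn't match → Group B.
[size: 3, shape: hexagon, count: 1]: count = 1, satisfies this → Group A.

Group A, Group B, Group A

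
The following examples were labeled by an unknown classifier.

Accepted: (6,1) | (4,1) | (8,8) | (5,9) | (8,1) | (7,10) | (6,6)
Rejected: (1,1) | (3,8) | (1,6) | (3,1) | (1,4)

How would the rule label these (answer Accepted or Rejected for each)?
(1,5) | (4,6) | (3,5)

Rejected, Accepted, Rejected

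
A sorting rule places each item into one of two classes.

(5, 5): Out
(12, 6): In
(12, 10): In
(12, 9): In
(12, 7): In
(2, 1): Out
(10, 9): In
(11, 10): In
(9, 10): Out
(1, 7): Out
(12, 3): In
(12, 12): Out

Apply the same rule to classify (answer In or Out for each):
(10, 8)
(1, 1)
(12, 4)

The simplest hypothesis consistent with all the labels is: first > second AND sum ≥ 8.
In: (10, 8), since 10 > 8, 10+8 = 18.
Out: (1, 1), since 1 = 1, 1+1 = 2.
In: (12, 4), since 12 > 4, 12+4 = 16.

In, Out, In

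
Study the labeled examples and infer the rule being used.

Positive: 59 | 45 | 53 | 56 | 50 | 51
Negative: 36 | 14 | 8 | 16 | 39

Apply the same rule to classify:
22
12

Negative, Negative

The classifier is using: at least 45.
22: 22 < 45 — lacks this property, so Negative. 12: 12 < 45 — lacks this property, so Negative.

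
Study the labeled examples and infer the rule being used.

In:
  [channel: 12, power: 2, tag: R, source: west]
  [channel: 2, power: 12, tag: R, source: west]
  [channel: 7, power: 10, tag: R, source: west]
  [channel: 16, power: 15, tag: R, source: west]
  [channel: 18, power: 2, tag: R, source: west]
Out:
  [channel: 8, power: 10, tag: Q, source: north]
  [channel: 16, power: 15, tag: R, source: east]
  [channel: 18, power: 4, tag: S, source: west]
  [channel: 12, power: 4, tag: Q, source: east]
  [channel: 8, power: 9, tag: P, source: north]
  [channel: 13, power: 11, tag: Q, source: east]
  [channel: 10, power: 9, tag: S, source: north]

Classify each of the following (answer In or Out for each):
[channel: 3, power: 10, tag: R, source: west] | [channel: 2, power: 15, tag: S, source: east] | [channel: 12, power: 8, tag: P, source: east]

The pattern is that an item is 'In' exactly when: tag is R AND source is west.
[channel: 3, power: 10, tag: R, source: west]: tag is R, source is west — passes, so In. [channel: 2, power: 15, tag: S, source: east]: tag is S, source is east — does not pass, so Out. [channel: 12, power: 8, tag: P, source: east]: tag is P, source is east — does not pass, so Out.

In, Out, Out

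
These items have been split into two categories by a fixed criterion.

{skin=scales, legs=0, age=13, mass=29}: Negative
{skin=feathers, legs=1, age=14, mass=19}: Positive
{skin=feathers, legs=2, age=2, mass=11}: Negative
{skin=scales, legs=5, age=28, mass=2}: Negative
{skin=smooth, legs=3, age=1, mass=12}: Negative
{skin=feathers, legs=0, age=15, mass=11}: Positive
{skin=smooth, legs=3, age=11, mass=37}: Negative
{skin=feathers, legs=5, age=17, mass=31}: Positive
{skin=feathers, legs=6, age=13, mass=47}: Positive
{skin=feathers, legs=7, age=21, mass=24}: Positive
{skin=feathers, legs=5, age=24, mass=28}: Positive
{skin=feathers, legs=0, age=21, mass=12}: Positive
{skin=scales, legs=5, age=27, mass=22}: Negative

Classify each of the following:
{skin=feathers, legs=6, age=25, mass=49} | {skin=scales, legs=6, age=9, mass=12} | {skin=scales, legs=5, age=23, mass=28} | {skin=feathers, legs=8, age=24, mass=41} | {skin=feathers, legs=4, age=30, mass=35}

Positive, Negative, Negative, Positive, Positive

The rule appears to be: skin is feathers AND age ≥ 11.
{skin=feathers, legs=6, age=25, mass=49}: Positive (skin is feathers, age = 25).
{skin=scales, legs=6, age=9, mass=12}: Negative (skin is scales, age = 9).
{skin=scales, legs=5, age=23, mass=28}: Negative (skin is scales, age = 23).
{skin=feathers, legs=8, age=24, mass=41}: Positive (skin is feathers, age = 24).
{skin=feathers, legs=4, age=30, mass=35}: Positive (skin is feathers, age = 30).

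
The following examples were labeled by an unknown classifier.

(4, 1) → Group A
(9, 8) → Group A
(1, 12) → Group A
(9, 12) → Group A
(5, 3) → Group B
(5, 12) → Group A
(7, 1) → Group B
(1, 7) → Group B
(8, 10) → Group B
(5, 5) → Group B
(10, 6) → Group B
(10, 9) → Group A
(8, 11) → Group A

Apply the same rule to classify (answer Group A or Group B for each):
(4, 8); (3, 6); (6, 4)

Rule: sum is odd. This holds for each 'Group A' example and fails for each 'Group B' one.

Group B, Group A, Group B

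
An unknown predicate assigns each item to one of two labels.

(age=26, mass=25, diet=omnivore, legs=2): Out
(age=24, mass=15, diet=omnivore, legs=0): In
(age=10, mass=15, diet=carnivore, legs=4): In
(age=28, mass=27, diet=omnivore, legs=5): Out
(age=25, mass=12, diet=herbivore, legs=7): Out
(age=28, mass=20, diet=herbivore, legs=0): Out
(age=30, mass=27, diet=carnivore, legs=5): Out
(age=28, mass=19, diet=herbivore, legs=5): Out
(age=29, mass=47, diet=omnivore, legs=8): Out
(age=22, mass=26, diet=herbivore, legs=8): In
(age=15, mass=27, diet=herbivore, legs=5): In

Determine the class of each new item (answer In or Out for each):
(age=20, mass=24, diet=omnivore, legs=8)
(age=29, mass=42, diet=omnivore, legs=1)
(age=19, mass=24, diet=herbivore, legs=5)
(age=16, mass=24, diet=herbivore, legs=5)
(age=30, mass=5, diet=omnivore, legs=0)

In, Out, In, In, Out

Every 'In' example satisfies: age ≤ 24. None of the 'Out' examples do.
(age=20, mass=24, diet=omnivore, legs=8) → age = 20 → In. (age=29, mass=42, diet=omnivore, legs=1) → age = 29 → Out. (age=19, mass=24, diet=herbivore, legs=5) → age = 19 → In. (age=16, mass=24, diet=herbivore, legs=5) → age = 16 → In. (age=30, mass=5, diet=omnivore, legs=0) → age = 30 → Out.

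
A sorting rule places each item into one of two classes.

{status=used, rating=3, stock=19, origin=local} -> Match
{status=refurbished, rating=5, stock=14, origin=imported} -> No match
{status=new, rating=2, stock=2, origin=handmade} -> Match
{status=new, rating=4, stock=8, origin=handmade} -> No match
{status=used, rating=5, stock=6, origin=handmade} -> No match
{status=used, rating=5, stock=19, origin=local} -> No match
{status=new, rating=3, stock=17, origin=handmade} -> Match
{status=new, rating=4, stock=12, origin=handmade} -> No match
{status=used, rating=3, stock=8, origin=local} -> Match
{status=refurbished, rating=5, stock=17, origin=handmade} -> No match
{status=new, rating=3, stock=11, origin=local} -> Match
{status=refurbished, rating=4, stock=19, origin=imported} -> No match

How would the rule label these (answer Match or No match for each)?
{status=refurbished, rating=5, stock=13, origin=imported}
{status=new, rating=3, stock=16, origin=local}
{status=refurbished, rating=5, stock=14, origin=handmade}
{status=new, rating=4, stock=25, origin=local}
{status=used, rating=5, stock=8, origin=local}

No match, Match, No match, No match, No match

The pattern is that an item is 'Match' exactly when: rating ≤ 3.
{status=refurbished, rating=5, stock=13, origin=imported} — rating = 5, hence No match. {status=new, rating=3, stock=16, origin=local} — rating = 3, hence Match. {status=refurbished, rating=5, stock=14, origin=handmade} — rating = 5, hence No match. {status=new, rating=4, stock=25, origin=local} — rating = 4, hence No match. {status=used, rating=5, stock=8, origin=local} — rating = 5, hence No match.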